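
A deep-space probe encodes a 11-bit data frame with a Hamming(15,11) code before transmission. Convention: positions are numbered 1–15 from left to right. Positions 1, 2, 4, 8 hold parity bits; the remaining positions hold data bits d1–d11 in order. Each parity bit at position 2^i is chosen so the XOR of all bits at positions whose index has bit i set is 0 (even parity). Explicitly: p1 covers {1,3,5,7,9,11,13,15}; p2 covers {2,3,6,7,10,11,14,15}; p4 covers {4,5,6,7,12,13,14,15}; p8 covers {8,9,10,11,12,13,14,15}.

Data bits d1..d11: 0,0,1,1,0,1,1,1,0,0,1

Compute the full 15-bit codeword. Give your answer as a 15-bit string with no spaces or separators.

110001100111001

Place data at non-parity positions: p1 p2 0 p4 0 1 1 p8 0 1 1 1 0 0 1
p1 (pos 1,3,5,7,9,11,13,15): XOR of data positions = 0⊕0⊕1⊕0⊕1⊕0⊕1 = 1
p2 (pos 2,3,6,7,10,11,14,15): XOR of data positions = 0⊕1⊕1⊕1⊕1⊕0⊕1 = 1
p4 (pos 4,5,6,7,12,13,14,15): XOR of data positions = 0⊕1⊕1⊕1⊕0⊕0⊕1 = 0
p8 (pos 8,9,10,11,12,13,14,15): XOR of data positions = 0⊕1⊕1⊕1⊕0⊕0⊕1 = 0
Codeword: 110001100111001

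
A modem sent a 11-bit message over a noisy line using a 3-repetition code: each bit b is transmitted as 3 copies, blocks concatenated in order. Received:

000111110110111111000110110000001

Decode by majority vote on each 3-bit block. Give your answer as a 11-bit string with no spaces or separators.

Block 1 (000): 0 ones → 0
Block 2 (111): 3 ones → 1
Block 3 (110): 2 ones → 1
Block 4 (110): 2 ones → 1
Block 5 (111): 3 ones → 1
Block 6 (111): 3 ones → 1
Block 7 (000): 0 ones → 0
Block 8 (110): 2 ones → 1
Block 9 (110): 2 ones → 1
Block 10 (000): 0 ones → 0
Block 11 (001): 1 one → 0

01111101100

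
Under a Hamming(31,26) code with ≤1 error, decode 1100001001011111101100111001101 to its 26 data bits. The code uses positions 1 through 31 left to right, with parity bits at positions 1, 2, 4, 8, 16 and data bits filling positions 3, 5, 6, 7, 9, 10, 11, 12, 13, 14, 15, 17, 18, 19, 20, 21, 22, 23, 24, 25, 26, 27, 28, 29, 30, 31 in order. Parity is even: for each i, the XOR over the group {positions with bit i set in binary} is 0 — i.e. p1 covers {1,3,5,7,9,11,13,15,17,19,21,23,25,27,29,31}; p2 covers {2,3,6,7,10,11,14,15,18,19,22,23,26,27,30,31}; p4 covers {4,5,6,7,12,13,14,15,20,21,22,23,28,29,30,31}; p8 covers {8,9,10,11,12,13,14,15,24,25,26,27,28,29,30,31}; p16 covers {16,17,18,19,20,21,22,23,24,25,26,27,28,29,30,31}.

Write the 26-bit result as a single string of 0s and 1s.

s1 (pos 1,3,5,7,9,11,13,15,17,19,21,23,25,27,29,31): 1⊕0⊕0⊕1⊕0⊕0⊕1⊕1⊕1⊕1⊕0⊕1⊕1⊕0⊕1⊕1 = 0
s2 (pos 2,3,6,7,10,11,14,15,18,19,22,23,26,27,30,31): 1⊕0⊕0⊕1⊕1⊕0⊕1⊕1⊕0⊕1⊕0⊕1⊕0⊕0⊕0⊕1 = 0
s4 (pos 4,5,6,7,12,13,14,15,20,21,22,23,28,29,30,31): 0⊕0⊕0⊕1⊕1⊕1⊕1⊕1⊕1⊕0⊕0⊕1⊕1⊕1⊕0⊕1 = 0
s8 (pos 8,9,10,11,12,13,14,15,24,25,26,27,28,29,30,31): 0⊕0⊕1⊕0⊕1⊕1⊕1⊕1⊕1⊕1⊕0⊕0⊕1⊕1⊕0⊕1 = 0
s16 (pos 16,17,18,19,20,21,22,23,24,25,26,27,28,29,30,31): 1⊕1⊕0⊕1⊕1⊕0⊕0⊕1⊕1⊕1⊕0⊕0⊕1⊕1⊕0⊕1 = 0
Syndrome s16…s1 = 00000 → no error.
Read data bits from positions 3,5,6,7,9,10,11,12,13,14,15,17,18,19,20,21,22,23,24,25,26,27,28,29,30,31: 00010101111101100111001101

00010101111101100111001101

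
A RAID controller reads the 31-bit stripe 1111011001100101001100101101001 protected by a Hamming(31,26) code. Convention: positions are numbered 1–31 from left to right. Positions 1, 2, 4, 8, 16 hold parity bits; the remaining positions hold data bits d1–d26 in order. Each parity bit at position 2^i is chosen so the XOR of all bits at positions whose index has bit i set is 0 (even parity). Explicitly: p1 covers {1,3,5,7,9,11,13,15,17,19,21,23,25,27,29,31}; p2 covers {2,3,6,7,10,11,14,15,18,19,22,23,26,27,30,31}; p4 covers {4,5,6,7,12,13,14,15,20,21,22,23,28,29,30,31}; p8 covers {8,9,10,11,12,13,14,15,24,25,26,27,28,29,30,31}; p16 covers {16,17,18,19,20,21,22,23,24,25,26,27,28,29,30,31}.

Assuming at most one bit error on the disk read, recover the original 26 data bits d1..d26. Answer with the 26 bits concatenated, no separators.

s1 (pos 1,3,5,7,9,11,13,15,17,19,21,23,25,27,29,31): 1⊕1⊕0⊕1⊕0⊕1⊕0⊕0⊕0⊕1⊕0⊕1⊕1⊕0⊕0⊕1 = 0
s2 (pos 2,3,6,7,10,11,14,15,18,19,22,23,26,27,30,31): 1⊕1⊕1⊕1⊕1⊕1⊕1⊕0⊕0⊕1⊕0⊕1⊕1⊕0⊕0⊕1 = 1
s4 (pos 4,5,6,7,12,13,14,15,20,21,22,23,28,29,30,31): 1⊕0⊕1⊕1⊕0⊕0⊕1⊕0⊕1⊕0⊕0⊕1⊕1⊕0⊕0⊕1 = 0
s8 (pos 8,9,10,11,12,13,14,15,24,25,26,27,28,29,30,31): 0⊕0⊕1⊕1⊕0⊕0⊕1⊕0⊕0⊕1⊕1⊕0⊕1⊕0⊕0⊕1 = 1
s16 (pos 16,17,18,19,20,21,22,23,24,25,26,27,28,29,30,31): 1⊕0⊕0⊕1⊕1⊕0⊕0⊕1⊕0⊕1⊕1⊕0⊕1⊕0⊕0⊕1 = 0
Syndrome s16…s1 = 01010 → error at position 10.
Flip position 10: 1111011001100101001100101101001 → 1111011000100101001100101101001
Read data bits from positions 3,5,6,7,9,10,11,12,13,14,15,17,18,19,20,21,22,23,24,25,26,27,28,29,30,31: 10110010010001100101101001

10110010010001100101101001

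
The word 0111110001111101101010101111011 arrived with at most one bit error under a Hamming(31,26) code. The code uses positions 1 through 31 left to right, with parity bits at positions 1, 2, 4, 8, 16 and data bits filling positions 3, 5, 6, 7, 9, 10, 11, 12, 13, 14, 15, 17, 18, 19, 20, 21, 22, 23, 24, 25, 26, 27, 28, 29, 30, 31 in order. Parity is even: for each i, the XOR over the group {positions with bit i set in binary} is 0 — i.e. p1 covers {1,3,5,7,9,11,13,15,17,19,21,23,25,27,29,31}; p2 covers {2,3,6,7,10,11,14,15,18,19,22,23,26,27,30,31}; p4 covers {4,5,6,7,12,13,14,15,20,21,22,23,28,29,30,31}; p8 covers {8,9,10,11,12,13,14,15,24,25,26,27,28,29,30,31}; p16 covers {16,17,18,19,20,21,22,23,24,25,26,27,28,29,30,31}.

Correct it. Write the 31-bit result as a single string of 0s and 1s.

s1 (pos 1,3,5,7,9,11,13,15,17,19,21,23,25,27,29,31): 0⊕1⊕1⊕0⊕0⊕1⊕1⊕0⊕1⊕1⊕1⊕1⊕1⊕1⊕0⊕1 = 1
s2 (pos 2,3,6,7,10,11,14,15,18,19,22,23,26,27,30,31): 1⊕1⊕1⊕0⊕1⊕1⊕1⊕0⊕0⊕1⊕0⊕1⊕1⊕1⊕1⊕1 = 0
s4 (pos 4,5,6,7,12,13,14,15,20,21,22,23,28,29,30,31): 1⊕1⊕1⊕0⊕1⊕1⊕1⊕0⊕0⊕1⊕0⊕1⊕1⊕0⊕1⊕1 = 1
s8 (pos 8,9,10,11,12,13,14,15,24,25,26,27,28,29,30,31): 0⊕0⊕1⊕1⊕1⊕1⊕1⊕0⊕0⊕1⊕1⊕1⊕1⊕0⊕1⊕1 = 1
s16 (pos 16,17,18,19,20,21,22,23,24,25,26,27,28,29,30,31): 1⊕1⊕0⊕1⊕0⊕1⊕0⊕1⊕0⊕1⊕1⊕1⊕1⊕0⊕1⊕1 = 1
Syndrome s16…s1 = 11101 → error at position 29.
Flip position 29: 0111110001111101101010101111011 → 0111110001111101101010101111111

0111110001111101101010101111111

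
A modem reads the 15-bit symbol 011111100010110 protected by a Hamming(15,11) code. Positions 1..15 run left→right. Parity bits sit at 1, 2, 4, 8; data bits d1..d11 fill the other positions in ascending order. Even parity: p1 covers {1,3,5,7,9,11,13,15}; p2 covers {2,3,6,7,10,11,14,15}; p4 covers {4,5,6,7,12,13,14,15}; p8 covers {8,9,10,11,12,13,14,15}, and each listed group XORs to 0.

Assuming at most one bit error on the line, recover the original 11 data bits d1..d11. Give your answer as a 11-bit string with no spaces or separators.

s1 (pos 1,3,5,7,9,11,13,15): 0⊕1⊕1⊕1⊕0⊕1⊕1⊕0 = 1
s2 (pos 2,3,6,7,10,11,14,15): 1⊕1⊕1⊕1⊕0⊕1⊕1⊕0 = 0
s4 (pos 4,5,6,7,12,13,14,15): 1⊕1⊕1⊕1⊕0⊕1⊕1⊕0 = 0
s8 (pos 8,9,10,11,12,13,14,15): 0⊕0⊕0⊕1⊕0⊕1⊕1⊕0 = 1
Syndrome s8…s1 = 1001 → error at position 9.
Flip position 9: 011111100010110 → 011111101010110
Read data bits from positions 3,5,6,7,9,10,11,12,13,14,15: 11111010110

11111010110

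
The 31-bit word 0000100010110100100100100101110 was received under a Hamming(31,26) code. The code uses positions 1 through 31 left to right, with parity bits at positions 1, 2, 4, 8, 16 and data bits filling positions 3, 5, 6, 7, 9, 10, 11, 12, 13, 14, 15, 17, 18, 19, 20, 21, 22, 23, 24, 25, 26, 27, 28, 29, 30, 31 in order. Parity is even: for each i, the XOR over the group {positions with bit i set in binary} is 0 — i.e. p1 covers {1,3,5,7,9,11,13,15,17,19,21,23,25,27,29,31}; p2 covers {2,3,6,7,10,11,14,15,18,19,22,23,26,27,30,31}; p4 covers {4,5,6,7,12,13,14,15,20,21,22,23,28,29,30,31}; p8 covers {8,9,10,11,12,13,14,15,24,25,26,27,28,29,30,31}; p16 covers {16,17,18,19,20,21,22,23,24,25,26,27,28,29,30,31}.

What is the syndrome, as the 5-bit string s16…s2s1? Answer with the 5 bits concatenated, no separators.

s1 (pos 1,3,5,7,9,11,13,15,17,19,21,23,25,27,29,31): 0⊕0⊕1⊕0⊕1⊕1⊕0⊕0⊕1⊕0⊕0⊕1⊕0⊕0⊕1⊕0 = 0
s2 (pos 2,3,6,7,10,11,14,15,18,19,22,23,26,27,30,31): 0⊕0⊕0⊕0⊕0⊕1⊕1⊕0⊕0⊕0⊕0⊕1⊕1⊕0⊕1⊕0 = 1
s4 (pos 4,5,6,7,12,13,14,15,20,21,22,23,28,29,30,31): 0⊕1⊕0⊕0⊕1⊕0⊕1⊕0⊕1⊕0⊕0⊕1⊕1⊕1⊕1⊕0 = 0
s8 (pos 8,9,10,11,12,13,14,15,24,25,26,27,28,29,30,31): 0⊕1⊕0⊕1⊕1⊕0⊕1⊕0⊕0⊕0⊕1⊕0⊕1⊕1⊕1⊕0 = 0
s16 (pos 16,17,18,19,20,21,22,23,24,25,26,27,28,29,30,31): 0⊕1⊕0⊕0⊕1⊕0⊕0⊕1⊕0⊕0⊕1⊕0⊕1⊕1⊕1⊕0 = 1
Syndrome s16…s1 = 10010 → error at position 18.

10010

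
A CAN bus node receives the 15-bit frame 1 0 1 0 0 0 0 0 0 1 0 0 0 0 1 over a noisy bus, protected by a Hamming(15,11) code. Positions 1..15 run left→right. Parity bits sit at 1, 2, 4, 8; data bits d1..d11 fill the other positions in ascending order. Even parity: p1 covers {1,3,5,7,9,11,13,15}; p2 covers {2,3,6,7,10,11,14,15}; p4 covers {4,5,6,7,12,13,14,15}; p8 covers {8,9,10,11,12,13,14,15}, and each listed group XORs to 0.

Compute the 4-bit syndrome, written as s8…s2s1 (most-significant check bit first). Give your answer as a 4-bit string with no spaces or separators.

s1 (pos 1,3,5,7,9,11,13,15): 1⊕1⊕0⊕0⊕0⊕0⊕0⊕1 = 1
s2 (pos 2,3,6,7,10,11,14,15): 0⊕1⊕0⊕0⊕1⊕0⊕0⊕1 = 1
s4 (pos 4,5,6,7,12,13,14,15): 0⊕0⊕0⊕0⊕0⊕0⊕0⊕1 = 1
s8 (pos 8,9,10,11,12,13,14,15): 0⊕0⊕1⊕0⊕0⊕0⊕0⊕1 = 0
Syndrome s8…s1 = 0111 → error at position 7.

0111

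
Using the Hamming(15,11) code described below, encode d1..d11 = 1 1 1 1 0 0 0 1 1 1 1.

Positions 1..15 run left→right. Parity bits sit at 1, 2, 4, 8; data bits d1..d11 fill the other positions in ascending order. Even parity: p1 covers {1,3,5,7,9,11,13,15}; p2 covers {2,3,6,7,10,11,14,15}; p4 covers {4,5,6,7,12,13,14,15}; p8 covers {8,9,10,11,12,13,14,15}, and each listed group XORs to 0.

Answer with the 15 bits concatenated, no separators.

111111100001111

Place data at non-parity positions: p1 p2 1 p4 1 1 1 p8 0 0 0 1 1 1 1
p1 (pos 1,3,5,7,9,11,13,15): XOR of data positions = 1⊕1⊕1⊕0⊕0⊕1⊕1 = 1
p2 (pos 2,3,6,7,10,11,14,15): XOR of data positions = 1⊕1⊕1⊕0⊕0⊕1⊕1 = 1
p4 (pos 4,5,6,7,12,13,14,15): XOR of data positions = 1⊕1⊕1⊕1⊕1⊕1⊕1 = 1
p8 (pos 8,9,10,11,12,13,14,15): XOR of data positions = 0⊕0⊕0⊕1⊕1⊕1⊕1 = 0
Codeword: 111111100001111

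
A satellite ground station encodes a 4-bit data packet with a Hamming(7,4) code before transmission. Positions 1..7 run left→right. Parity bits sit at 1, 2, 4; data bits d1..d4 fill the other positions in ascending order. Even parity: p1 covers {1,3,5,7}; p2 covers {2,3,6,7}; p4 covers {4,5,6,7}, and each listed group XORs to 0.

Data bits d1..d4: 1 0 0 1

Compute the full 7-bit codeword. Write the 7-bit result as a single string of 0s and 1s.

Place data at non-parity positions: p1 p2 1 p4 0 0 1
p1 (pos 1,3,5,7): XOR of data positions = 1⊕0⊕1 = 0
p2 (pos 2,3,6,7): XOR of data positions = 1⊕0⊕1 = 0
p4 (pos 4,5,6,7): XOR of data positions = 0⊕0⊕1 = 1
Codeword: 0011001

0011001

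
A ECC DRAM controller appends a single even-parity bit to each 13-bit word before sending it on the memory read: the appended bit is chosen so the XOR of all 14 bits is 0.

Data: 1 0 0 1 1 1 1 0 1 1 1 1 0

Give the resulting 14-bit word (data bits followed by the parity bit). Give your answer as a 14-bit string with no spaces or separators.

10011110111101

XOR of the 13 data bits: 1⊕0⊕0⊕1⊕1⊕1⊕1⊕0⊕1⊕1⊕1⊕1⊕0 = 1
Parity bit = 1 (so all 14 bits XOR to 0).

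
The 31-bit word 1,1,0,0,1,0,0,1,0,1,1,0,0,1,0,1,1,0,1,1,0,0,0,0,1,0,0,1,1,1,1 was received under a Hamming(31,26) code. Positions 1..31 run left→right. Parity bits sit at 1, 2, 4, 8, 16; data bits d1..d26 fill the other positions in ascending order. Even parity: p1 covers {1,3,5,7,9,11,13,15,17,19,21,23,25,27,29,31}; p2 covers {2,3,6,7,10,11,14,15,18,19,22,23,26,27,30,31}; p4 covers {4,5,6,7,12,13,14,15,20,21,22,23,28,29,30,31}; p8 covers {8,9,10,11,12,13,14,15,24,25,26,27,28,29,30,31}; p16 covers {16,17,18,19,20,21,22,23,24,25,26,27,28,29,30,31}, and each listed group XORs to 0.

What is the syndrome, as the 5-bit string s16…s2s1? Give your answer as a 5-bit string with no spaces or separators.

s1 (pos 1,3,5,7,9,11,13,15,17,19,21,23,25,27,29,31): 1⊕0⊕1⊕0⊕0⊕1⊕0⊕0⊕1⊕1⊕0⊕0⊕1⊕0⊕1⊕1 = 0
s2 (pos 2,3,6,7,10,11,14,15,18,19,22,23,26,27,30,31): 1⊕0⊕0⊕0⊕1⊕1⊕1⊕0⊕0⊕1⊕0⊕0⊕0⊕0⊕1⊕1 = 1
s4 (pos 4,5,6,7,12,13,14,15,20,21,22,23,28,29,30,31): 0⊕1⊕0⊕0⊕0⊕0⊕1⊕0⊕1⊕0⊕0⊕0⊕1⊕1⊕1⊕1 = 1
s8 (pos 8,9,10,11,12,13,14,15,24,25,26,27,28,29,30,31): 1⊕0⊕1⊕1⊕0⊕0⊕1⊕0⊕0⊕1⊕0⊕0⊕1⊕1⊕1⊕1 = 1
s16 (pos 16,17,18,19,20,21,22,23,24,25,26,27,28,29,30,31): 1⊕1⊕0⊕1⊕1⊕0⊕0⊕0⊕0⊕1⊕0⊕0⊕1⊕1⊕1⊕1 = 1
Syndrome s16…s1 = 11110 → error at position 30.

11110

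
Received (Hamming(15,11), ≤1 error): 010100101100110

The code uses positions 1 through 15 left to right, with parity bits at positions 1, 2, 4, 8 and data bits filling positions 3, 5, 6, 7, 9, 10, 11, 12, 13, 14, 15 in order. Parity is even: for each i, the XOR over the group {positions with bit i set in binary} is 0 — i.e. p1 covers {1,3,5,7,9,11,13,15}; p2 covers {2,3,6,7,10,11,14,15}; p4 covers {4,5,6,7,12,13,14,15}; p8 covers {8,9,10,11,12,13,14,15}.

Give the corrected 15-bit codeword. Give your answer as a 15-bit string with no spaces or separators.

s1 (pos 1,3,5,7,9,11,13,15): 0⊕0⊕0⊕1⊕1⊕0⊕1⊕0 = 1
s2 (pos 2,3,6,7,10,11,14,15): 1⊕0⊕0⊕1⊕1⊕0⊕1⊕0 = 0
s4 (pos 4,5,6,7,12,13,14,15): 1⊕0⊕0⊕1⊕0⊕1⊕1⊕0 = 0
s8 (pos 8,9,10,11,12,13,14,15): 0⊕1⊕1⊕0⊕0⊕1⊕1⊕0 = 0
Syndrome s8…s1 = 0001 → error at position 1.
Flip position 1: 010100101100110 → 110100101100110

110100101100110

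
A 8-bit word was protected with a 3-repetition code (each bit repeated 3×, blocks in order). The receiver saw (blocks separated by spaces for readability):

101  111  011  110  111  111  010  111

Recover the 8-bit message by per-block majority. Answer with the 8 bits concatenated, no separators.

11111101

Block 1 (101): 2 ones → 1
Block 2 (111): 3 ones → 1
Block 3 (011): 2 ones → 1
Block 4 (110): 2 ones → 1
Block 5 (111): 3 ones → 1
Block 6 (111): 3 ones → 1
Block 7 (010): 1 one → 0
Block 8 (111): 3 ones → 1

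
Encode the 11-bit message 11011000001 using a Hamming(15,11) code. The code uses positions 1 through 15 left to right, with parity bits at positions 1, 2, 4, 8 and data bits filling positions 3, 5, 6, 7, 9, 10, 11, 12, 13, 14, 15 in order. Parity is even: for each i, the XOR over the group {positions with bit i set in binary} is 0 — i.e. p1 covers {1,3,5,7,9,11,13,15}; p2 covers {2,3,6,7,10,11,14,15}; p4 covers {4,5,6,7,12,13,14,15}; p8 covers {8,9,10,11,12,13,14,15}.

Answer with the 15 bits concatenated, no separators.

Place data at non-parity positions: p1 p2 1 p4 1 0 1 p8 1 0 0 0 0 0 1
p1 (pos 1,3,5,7,9,11,13,15): XOR of data positions = 1⊕1⊕1⊕1⊕0⊕0⊕1 = 1
p2 (pos 2,3,6,7,10,11,14,15): XOR of data positions = 1⊕0⊕1⊕0⊕0⊕0⊕1 = 1
p4 (pos 4,5,6,7,12,13,14,15): XOR of data positions = 1⊕0⊕1⊕0⊕0⊕0⊕1 = 1
p8 (pos 8,9,10,11,12,13,14,15): XOR of data positions = 1⊕0⊕0⊕0⊕0⊕0⊕1 = 0
Codeword: 111110101000001

111110101000001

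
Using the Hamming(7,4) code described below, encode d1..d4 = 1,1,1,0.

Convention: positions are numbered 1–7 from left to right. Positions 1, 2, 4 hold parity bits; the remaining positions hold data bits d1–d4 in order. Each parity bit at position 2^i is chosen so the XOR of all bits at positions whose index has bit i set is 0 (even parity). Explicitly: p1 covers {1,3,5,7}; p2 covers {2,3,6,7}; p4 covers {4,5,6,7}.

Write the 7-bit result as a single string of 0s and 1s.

0010110

Place data at non-parity positions: p1 p2 1 p4 1 1 0
p1 (pos 1,3,5,7): XOR of data positions = 1⊕1⊕0 = 0
p2 (pos 2,3,6,7): XOR of data positions = 1⊕1⊕0 = 0
p4 (pos 4,5,6,7): XOR of data positions = 1⊕1⊕0 = 0
Codeword: 0010110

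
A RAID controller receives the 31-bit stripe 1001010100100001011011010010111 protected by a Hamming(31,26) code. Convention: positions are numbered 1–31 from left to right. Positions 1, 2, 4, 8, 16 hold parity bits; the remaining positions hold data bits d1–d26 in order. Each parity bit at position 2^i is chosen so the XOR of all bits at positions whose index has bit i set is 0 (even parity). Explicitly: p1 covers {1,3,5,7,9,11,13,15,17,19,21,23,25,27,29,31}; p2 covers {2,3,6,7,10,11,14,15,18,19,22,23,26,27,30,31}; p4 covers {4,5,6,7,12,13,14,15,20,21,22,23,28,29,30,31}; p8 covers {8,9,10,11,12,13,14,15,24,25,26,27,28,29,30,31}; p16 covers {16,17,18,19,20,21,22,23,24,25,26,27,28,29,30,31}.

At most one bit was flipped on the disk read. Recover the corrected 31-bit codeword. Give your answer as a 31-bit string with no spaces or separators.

1001010100101001011011010010111

s1 (pos 1,3,5,7,9,11,13,15,17,19,21,23,25,27,29,31): 1⊕0⊕0⊕0⊕0⊕1⊕0⊕0⊕0⊕1⊕1⊕0⊕0⊕1⊕1⊕1 = 1
s2 (pos 2,3,6,7,10,11,14,15,18,19,22,23,26,27,30,31): 0⊕0⊕1⊕0⊕0⊕1⊕0⊕0⊕1⊕1⊕1⊕0⊕0⊕1⊕1⊕1 = 0
s4 (pos 4,5,6,7,12,13,14,15,20,21,22,23,28,29,30,31): 1⊕0⊕1⊕0⊕0⊕0⊕0⊕0⊕0⊕1⊕1⊕0⊕0⊕1⊕1⊕1 = 1
s8 (pos 8,9,10,11,12,13,14,15,24,25,26,27,28,29,30,31): 1⊕0⊕0⊕1⊕0⊕0⊕0⊕0⊕1⊕0⊕0⊕1⊕0⊕1⊕1⊕1 = 1
s16 (pos 16,17,18,19,20,21,22,23,24,25,26,27,28,29,30,31): 1⊕0⊕1⊕1⊕0⊕1⊕1⊕0⊕1⊕0⊕0⊕1⊕0⊕1⊕1⊕1 = 0
Syndrome s16…s1 = 01101 → error at position 13.
Flip position 13: 1001010100100001011011010010111 → 1001010100101001011011010010111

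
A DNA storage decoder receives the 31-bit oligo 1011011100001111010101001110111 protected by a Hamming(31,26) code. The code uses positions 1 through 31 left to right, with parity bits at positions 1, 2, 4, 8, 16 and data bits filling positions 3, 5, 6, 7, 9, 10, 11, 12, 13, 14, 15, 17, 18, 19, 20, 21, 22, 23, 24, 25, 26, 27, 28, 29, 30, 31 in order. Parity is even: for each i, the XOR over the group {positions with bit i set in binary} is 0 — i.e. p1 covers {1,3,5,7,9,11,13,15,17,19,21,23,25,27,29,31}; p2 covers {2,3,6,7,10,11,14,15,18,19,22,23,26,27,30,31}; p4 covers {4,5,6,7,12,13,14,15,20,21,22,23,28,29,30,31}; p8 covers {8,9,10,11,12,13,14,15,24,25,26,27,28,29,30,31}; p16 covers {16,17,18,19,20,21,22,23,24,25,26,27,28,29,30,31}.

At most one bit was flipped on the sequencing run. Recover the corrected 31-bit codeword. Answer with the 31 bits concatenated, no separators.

s1 (pos 1,3,5,7,9,11,13,15,17,19,21,23,25,27,29,31): 1⊕1⊕0⊕1⊕0⊕0⊕1⊕1⊕0⊕0⊕0⊕0⊕1⊕1⊕1⊕1 = 1
s2 (pos 2,3,6,7,10,11,14,15,18,19,22,23,26,27,30,31): 0⊕1⊕1⊕1⊕0⊕0⊕1⊕1⊕1⊕0⊕1⊕0⊕1⊕1⊕1⊕1 = 1
s4 (pos 4,5,6,7,12,13,14,15,20,21,22,23,28,29,30,31): 1⊕0⊕1⊕1⊕0⊕1⊕1⊕1⊕1⊕0⊕1⊕0⊕0⊕1⊕1⊕1 = 1
s8 (pos 8,9,10,11,12,13,14,15,24,25,26,27,28,29,30,31): 1⊕0⊕0⊕0⊕0⊕1⊕1⊕1⊕0⊕1⊕1⊕1⊕0⊕1⊕1⊕1 = 0
s16 (pos 16,17,18,19,20,21,22,23,24,25,26,27,28,29,30,31): 1⊕0⊕1⊕0⊕1⊕0⊕1⊕0⊕0⊕1⊕1⊕1⊕0⊕1⊕1⊕1 = 0
Syndrome s16…s1 = 00111 → error at position 7.
Flip position 7: 1011011100001111010101001110111 → 1011010100001111010101001110111

1011010100001111010101001110111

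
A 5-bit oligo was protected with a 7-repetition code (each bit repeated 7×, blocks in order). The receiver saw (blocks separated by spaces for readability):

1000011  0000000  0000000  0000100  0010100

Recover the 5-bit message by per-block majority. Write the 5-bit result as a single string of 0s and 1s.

Block 1 (1000011): 3 ones → 0
Block 2 (0000000): 0 ones → 0
Block 3 (0000000): 0 ones → 0
Block 4 (0000100): 1 one → 0
Block 5 (0010100): 2 ones → 0

00000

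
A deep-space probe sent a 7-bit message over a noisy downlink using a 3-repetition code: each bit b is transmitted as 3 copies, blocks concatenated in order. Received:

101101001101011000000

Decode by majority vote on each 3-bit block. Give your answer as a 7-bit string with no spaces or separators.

1101100

Block 1 (101): 2 ones → 1
Block 2 (101): 2 ones → 1
Block 3 (001): 1 one → 0
Block 4 (101): 2 ones → 1
Block 5 (011): 2 ones → 1
Block 6 (000): 0 ones → 0
Block 7 (000): 0 ones → 0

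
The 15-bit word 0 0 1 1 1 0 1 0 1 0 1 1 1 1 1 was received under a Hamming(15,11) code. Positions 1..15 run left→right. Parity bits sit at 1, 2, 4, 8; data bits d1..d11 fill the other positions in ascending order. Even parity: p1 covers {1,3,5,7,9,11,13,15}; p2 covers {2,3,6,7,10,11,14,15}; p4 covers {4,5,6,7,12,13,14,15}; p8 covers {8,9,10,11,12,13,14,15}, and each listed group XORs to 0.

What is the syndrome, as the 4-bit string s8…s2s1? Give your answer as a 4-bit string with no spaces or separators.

s1 (pos 1,3,5,7,9,11,13,15): 0⊕1⊕1⊕1⊕1⊕1⊕1⊕1 = 1
s2 (pos 2,3,6,7,10,11,14,15): 0⊕1⊕0⊕1⊕0⊕1⊕1⊕1 = 1
s4 (pos 4,5,6,7,12,13,14,15): 1⊕1⊕0⊕1⊕1⊕1⊕1⊕1 = 1
s8 (pos 8,9,10,11,12,13,14,15): 0⊕1⊕0⊕1⊕1⊕1⊕1⊕1 = 0
Syndrome s8…s1 = 0111 → error at position 7.

0111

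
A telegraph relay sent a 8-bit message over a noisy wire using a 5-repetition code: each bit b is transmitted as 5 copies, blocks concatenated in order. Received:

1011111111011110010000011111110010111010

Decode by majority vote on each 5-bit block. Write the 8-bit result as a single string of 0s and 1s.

11100101

Block 1 (10111): 4 ones → 1
Block 2 (11111): 5 ones → 1
Block 3 (01111): 4 ones → 1
Block 4 (00100): 1 one → 0
Block 5 (00011): 2 ones → 0
Block 6 (11111): 5 ones → 1
Block 7 (00101): 2 ones → 0
Block 8 (11010): 3 ones → 1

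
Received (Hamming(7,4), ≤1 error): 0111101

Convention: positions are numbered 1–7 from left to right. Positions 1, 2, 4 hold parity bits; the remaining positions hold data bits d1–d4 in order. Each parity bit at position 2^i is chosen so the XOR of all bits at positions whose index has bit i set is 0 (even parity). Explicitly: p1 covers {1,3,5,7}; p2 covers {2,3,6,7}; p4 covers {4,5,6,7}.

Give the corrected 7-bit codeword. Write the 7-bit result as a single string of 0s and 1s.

s1 (pos 1,3,5,7): 0⊕1⊕1⊕1 = 1
s2 (pos 2,3,6,7): 1⊕1⊕0⊕1 = 1
s4 (pos 4,5,6,7): 1⊕1⊕0⊕1 = 1
Syndrome s4…s1 = 111 → error at position 7.
Flip position 7: 0111101 → 0111100

0111100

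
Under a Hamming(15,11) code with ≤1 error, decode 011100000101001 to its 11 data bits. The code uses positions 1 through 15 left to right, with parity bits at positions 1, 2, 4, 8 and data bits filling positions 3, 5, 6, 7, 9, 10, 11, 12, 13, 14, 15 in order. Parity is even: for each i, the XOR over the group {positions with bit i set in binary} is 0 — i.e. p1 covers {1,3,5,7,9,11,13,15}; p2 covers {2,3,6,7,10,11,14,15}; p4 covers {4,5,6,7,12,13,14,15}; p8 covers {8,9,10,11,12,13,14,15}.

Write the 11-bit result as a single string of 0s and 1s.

s1 (pos 1,3,5,7,9,11,13,15): 0⊕1⊕0⊕0⊕0⊕0⊕0⊕1 = 0
s2 (pos 2,3,6,7,10,11,14,15): 1⊕1⊕0⊕0⊕1⊕0⊕0⊕1 = 0
s4 (pos 4,5,6,7,12,13,14,15): 1⊕0⊕0⊕0⊕1⊕0⊕0⊕1 = 1
s8 (pos 8,9,10,11,12,13,14,15): 0⊕0⊕1⊕0⊕1⊕0⊕0⊕1 = 1
Syndrome s8…s1 = 1100 → error at position 12.
Flip position 12: 011100000101001 → 011100000100001
Read data bits from positions 3,5,6,7,9,10,11,12,13,14,15: 10000100001

10000100001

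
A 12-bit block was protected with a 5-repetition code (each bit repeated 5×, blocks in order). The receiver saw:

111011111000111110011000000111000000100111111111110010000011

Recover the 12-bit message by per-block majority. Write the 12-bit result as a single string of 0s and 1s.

Block 1 (11101): 4 ones → 1
Block 2 (11110): 4 ones → 1
Block 3 (00111): 3 ones → 1
Block 4 (11001): 3 ones → 1
Block 5 (10000): 1 one → 0
Block 6 (00111): 3 ones → 1
Block 7 (00000): 0 ones → 0
Block 8 (01001): 2 ones → 0
Block 9 (11111): 5 ones → 1
Block 10 (11111): 5 ones → 1
Block 11 (00100): 1 one → 0
Block 12 (00011): 2 ones → 0

111101001100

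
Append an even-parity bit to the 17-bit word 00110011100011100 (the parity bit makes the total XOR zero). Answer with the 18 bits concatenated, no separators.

XOR of the 17 data bits: 0⊕0⊕1⊕1⊕0⊕0⊕1⊕1⊕1⊕0⊕0⊕0⊕1⊕1⊕1⊕0⊕0 = 0
Parity bit = 0 (so all 18 bits XOR to 0).

001100111000111000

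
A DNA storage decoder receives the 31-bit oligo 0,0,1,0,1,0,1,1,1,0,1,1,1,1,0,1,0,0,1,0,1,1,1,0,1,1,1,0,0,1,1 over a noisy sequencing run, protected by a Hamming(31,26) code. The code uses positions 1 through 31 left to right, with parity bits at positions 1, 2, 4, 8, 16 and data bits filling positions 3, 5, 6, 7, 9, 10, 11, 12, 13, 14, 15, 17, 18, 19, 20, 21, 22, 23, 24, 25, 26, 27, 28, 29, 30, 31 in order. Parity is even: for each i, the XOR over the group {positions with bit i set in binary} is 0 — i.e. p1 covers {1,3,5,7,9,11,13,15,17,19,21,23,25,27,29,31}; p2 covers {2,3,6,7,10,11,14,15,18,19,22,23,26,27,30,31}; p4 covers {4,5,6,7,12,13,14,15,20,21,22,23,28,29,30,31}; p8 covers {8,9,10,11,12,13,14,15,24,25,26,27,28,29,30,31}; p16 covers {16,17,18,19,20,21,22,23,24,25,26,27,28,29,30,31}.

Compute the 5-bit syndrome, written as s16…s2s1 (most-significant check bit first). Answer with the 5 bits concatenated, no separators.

01010

s1 (pos 1,3,5,7,9,11,13,15,17,19,21,23,25,27,29,31): 0⊕1⊕1⊕1⊕1⊕1⊕1⊕0⊕0⊕1⊕1⊕1⊕1⊕1⊕0⊕1 = 0
s2 (pos 2,3,6,7,10,11,14,15,18,19,22,23,26,27,30,31): 0⊕1⊕0⊕1⊕0⊕1⊕1⊕0⊕0⊕1⊕1⊕1⊕1⊕1⊕1⊕1 = 1
s4 (pos 4,5,6,7,12,13,14,15,20,21,22,23,28,29,30,31): 0⊕1⊕0⊕1⊕1⊕1⊕1⊕0⊕0⊕1⊕1⊕1⊕0⊕0⊕1⊕1 = 0
s8 (pos 8,9,10,11,12,13,14,15,24,25,26,27,28,29,30,31): 1⊕1⊕0⊕1⊕1⊕1⊕1⊕0⊕0⊕1⊕1⊕1⊕0⊕0⊕1⊕1 = 1
s16 (pos 16,17,18,19,20,21,22,23,24,25,26,27,28,29,30,31): 1⊕0⊕0⊕1⊕0⊕1⊕1⊕1⊕0⊕1⊕1⊕1⊕0⊕0⊕1⊕1 = 0
Syndrome s16…s1 = 01010 → error at position 10.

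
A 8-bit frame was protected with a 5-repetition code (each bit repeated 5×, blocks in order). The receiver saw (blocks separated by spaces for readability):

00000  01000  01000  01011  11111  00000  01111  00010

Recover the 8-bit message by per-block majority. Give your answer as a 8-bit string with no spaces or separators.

00011010

Block 1 (00000): 0 ones → 0
Block 2 (01000): 1 one → 0
Block 3 (01000): 1 one → 0
Block 4 (01011): 3 ones → 1
Block 5 (11111): 5 ones → 1
Block 6 (00000): 0 ones → 0
Block 7 (01111): 4 ones → 1
Block 8 (00010): 1 one → 0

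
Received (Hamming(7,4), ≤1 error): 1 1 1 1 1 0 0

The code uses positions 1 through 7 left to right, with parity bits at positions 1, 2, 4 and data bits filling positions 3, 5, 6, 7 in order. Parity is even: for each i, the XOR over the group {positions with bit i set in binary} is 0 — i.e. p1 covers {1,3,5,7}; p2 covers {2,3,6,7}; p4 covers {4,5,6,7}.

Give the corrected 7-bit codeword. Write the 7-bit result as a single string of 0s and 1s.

s1 (pos 1,3,5,7): 1⊕1⊕1⊕0 = 1
s2 (pos 2,3,6,7): 1⊕1⊕0⊕0 = 0
s4 (pos 4,5,6,7): 1⊕1⊕0⊕0 = 0
Syndrome s4…s1 = 001 → error at position 1.
Flip position 1: 1111100 → 0111100

0111100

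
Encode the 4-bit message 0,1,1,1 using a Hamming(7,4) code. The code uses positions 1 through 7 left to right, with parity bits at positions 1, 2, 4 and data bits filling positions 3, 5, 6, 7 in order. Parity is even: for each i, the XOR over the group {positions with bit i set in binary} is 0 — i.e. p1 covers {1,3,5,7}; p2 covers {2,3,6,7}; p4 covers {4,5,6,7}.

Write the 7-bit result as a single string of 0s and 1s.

Place data at non-parity positions: p1 p2 0 p4 1 1 1
p1 (pos 1,3,5,7): XOR of data positions = 0⊕1⊕1 = 0
p2 (pos 2,3,6,7): XOR of data positions = 0⊕1⊕1 = 0
p4 (pos 4,5,6,7): XOR of data positions = 1⊕1⊕1 = 1
Codeword: 0001111

0001111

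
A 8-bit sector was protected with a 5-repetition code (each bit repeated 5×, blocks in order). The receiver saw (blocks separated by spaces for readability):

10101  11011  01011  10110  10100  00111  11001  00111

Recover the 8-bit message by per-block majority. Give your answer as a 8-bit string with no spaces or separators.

Block 1 (10101): 3 ones → 1
Block 2 (11011): 4 ones → 1
Block 3 (01011): 3 ones → 1
Block 4 (10110): 3 ones → 1
Block 5 (10100): 2 ones → 0
Block 6 (00111): 3 ones → 1
Block 7 (11001): 3 ones → 1
Block 8 (00111): 3 ones → 1

11110111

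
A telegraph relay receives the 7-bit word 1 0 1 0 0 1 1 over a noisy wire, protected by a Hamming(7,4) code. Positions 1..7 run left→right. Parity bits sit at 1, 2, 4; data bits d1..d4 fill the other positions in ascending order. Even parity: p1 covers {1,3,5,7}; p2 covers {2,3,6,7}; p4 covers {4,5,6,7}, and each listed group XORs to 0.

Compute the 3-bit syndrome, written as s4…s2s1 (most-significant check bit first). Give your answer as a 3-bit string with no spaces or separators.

011

s1 (pos 1,3,5,7): 1⊕1⊕0⊕1 = 1
s2 (pos 2,3,6,7): 0⊕1⊕1⊕1 = 1
s4 (pos 4,5,6,7): 0⊕0⊕1⊕1 = 0
Syndrome s4…s1 = 011 → error at position 3.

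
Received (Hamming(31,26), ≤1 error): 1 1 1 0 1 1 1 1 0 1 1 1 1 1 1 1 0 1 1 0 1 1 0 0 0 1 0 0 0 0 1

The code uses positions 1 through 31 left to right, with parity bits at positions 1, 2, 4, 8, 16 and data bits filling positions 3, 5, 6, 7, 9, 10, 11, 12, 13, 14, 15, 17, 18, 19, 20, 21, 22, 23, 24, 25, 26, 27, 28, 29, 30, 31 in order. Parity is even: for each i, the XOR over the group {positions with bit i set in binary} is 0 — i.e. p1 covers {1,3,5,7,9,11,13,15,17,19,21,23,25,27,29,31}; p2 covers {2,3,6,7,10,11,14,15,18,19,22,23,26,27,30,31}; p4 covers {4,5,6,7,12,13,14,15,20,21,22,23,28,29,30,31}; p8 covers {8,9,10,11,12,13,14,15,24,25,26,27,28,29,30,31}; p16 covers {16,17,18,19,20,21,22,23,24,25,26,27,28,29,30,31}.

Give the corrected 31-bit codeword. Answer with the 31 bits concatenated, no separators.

1110111101111111011011000000001

s1 (pos 1,3,5,7,9,11,13,15,17,19,21,23,25,27,29,31): 1⊕1⊕1⊕1⊕0⊕1⊕1⊕1⊕0⊕1⊕1⊕0⊕0⊕0⊕0⊕1 = 0
s2 (pos 2,3,6,7,10,11,14,15,18,19,22,23,26,27,30,31): 1⊕1⊕1⊕1⊕1⊕1⊕1⊕1⊕1⊕1⊕1⊕0⊕1⊕0⊕0⊕1 = 1
s4 (pos 4,5,6,7,12,13,14,15,20,21,22,23,28,29,30,31): 0⊕1⊕1⊕1⊕1⊕1⊕1⊕1⊕0⊕1⊕1⊕0⊕0⊕0⊕0⊕1 = 0
s8 (pos 8,9,10,11,12,13,14,15,24,25,26,27,28,29,30,31): 1⊕0⊕1⊕1⊕1⊕1⊕1⊕1⊕0⊕0⊕1⊕0⊕0⊕0⊕0⊕1 = 1
s16 (pos 16,17,18,19,20,21,22,23,24,25,26,27,28,29,30,31): 1⊕0⊕1⊕1⊕0⊕1⊕1⊕0⊕0⊕0⊕1⊕0⊕0⊕0⊕0⊕1 = 1
Syndrome s16…s1 = 11010 → error at position 26.
Flip position 26: 1110111101111111011011000100001 → 1110111101111111011011000000001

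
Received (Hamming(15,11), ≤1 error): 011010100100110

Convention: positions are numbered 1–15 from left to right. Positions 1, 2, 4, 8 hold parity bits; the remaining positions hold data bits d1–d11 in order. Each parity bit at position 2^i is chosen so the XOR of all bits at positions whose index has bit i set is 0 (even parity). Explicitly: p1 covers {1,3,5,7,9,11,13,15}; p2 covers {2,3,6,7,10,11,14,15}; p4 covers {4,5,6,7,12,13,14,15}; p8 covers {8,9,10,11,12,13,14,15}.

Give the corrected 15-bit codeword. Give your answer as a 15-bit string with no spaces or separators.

s1 (pos 1,3,5,7,9,11,13,15): 0⊕1⊕1⊕1⊕0⊕0⊕1⊕0 = 0
s2 (pos 2,3,6,7,10,11,14,15): 1⊕1⊕0⊕1⊕1⊕0⊕1⊕0 = 1
s4 (pos 4,5,6,7,12,13,14,15): 0⊕1⊕0⊕1⊕0⊕1⊕1⊕0 = 0
s8 (pos 8,9,10,11,12,13,14,15): 0⊕0⊕1⊕0⊕0⊕1⊕1⊕0 = 1
Syndrome s8…s1 = 1010 → error at position 10.
Flip position 10: 011010100100110 → 011010100000110

011010100000110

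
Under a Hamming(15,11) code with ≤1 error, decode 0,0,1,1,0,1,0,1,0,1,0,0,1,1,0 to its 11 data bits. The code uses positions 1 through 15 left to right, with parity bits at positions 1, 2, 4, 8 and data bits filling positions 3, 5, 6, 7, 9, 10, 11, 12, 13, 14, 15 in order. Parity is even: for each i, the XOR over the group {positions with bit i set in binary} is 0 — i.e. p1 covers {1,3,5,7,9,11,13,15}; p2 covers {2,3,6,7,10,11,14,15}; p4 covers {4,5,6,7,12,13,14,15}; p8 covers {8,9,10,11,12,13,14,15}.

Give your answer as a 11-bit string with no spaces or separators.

10100100110

s1 (pos 1,3,5,7,9,11,13,15): 0⊕1⊕0⊕0⊕0⊕0⊕1⊕0 = 0
s2 (pos 2,3,6,7,10,11,14,15): 0⊕1⊕1⊕0⊕1⊕0⊕1⊕0 = 0
s4 (pos 4,5,6,7,12,13,14,15): 1⊕0⊕1⊕0⊕0⊕1⊕1⊕0 = 0
s8 (pos 8,9,10,11,12,13,14,15): 1⊕0⊕1⊕0⊕0⊕1⊕1⊕0 = 0
Syndrome s8…s1 = 0000 → no error.
Read data bits from positions 3,5,6,7,9,10,11,12,13,14,15: 10100100110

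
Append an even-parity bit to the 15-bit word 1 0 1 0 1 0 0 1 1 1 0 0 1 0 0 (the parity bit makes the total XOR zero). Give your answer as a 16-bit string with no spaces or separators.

XOR of the 15 data bits: 1⊕0⊕1⊕0⊕1⊕0⊕0⊕1⊕1⊕1⊕0⊕0⊕1⊕0⊕0 = 1
Parity bit = 1 (so all 16 bits XOR to 0).

1010100111001001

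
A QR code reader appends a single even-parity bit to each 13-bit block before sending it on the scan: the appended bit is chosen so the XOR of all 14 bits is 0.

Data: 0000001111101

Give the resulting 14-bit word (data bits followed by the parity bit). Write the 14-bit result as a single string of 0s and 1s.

XOR of the 13 data bits: 0⊕0⊕0⊕0⊕0⊕0⊕1⊕1⊕1⊕1⊕1⊕0⊕1 = 0
Parity bit = 0 (so all 14 bits XOR to 0).

00000011111010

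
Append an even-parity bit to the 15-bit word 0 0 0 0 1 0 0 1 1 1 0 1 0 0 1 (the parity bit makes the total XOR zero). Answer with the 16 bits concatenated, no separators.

0000100111010010

XOR of the 15 data bits: 0⊕0⊕0⊕0⊕1⊕0⊕0⊕1⊕1⊕1⊕0⊕1⊕0⊕0⊕1 = 0
Parity bit = 0 (so all 16 bits XOR to 0).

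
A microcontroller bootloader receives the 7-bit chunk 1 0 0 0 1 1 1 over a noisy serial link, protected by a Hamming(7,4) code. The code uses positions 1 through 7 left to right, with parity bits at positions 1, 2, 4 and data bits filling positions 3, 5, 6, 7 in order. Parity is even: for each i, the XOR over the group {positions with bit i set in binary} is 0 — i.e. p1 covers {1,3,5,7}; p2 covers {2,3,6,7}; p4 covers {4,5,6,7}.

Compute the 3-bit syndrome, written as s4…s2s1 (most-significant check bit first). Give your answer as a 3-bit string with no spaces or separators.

101

s1 (pos 1,3,5,7): 1⊕0⊕1⊕1 = 1
s2 (pos 2,3,6,7): 0⊕0⊕1⊕1 = 0
s4 (pos 4,5,6,7): 0⊕1⊕1⊕1 = 1
Syndrome s4…s1 = 101 → error at position 5.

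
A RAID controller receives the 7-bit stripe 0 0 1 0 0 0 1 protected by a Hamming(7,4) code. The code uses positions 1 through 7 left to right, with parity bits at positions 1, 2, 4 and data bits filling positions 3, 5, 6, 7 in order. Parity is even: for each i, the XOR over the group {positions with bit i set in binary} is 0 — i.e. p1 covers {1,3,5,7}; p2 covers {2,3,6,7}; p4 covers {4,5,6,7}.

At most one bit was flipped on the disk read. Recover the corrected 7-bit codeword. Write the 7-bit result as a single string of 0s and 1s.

s1 (pos 1,3,5,7): 0⊕1⊕0⊕1 = 0
s2 (pos 2,3,6,7): 0⊕1⊕0⊕1 = 0
s4 (pos 4,5,6,7): 0⊕0⊕0⊕1 = 1
Syndrome s4…s1 = 100 → error at position 4.
Flip position 4: 0010001 → 0011001

0011001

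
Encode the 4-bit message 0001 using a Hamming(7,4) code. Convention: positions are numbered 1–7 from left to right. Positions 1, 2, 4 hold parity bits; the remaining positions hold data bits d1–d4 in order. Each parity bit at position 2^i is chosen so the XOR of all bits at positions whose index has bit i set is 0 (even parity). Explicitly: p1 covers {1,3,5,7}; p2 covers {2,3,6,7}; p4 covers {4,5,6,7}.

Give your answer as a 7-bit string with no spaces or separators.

1101001

Place data at non-parity positions: p1 p2 0 p4 0 0 1
p1 (pos 1,3,5,7): XOR of data positions = 0⊕0⊕1 = 1
p2 (pos 2,3,6,7): XOR of data positions = 0⊕0⊕1 = 1
p4 (pos 4,5,6,7): XOR of data positions = 0⊕0⊕1 = 1
Codeword: 1101001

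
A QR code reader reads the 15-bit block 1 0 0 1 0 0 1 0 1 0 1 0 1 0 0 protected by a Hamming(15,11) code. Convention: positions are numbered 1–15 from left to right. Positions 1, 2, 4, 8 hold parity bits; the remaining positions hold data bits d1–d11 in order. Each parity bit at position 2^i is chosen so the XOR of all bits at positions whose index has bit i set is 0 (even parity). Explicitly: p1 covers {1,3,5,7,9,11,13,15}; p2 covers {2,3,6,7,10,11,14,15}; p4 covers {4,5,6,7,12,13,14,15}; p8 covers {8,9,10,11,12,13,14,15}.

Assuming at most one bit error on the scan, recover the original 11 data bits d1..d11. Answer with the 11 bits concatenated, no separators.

s1 (pos 1,3,5,7,9,11,13,15): 1⊕0⊕0⊕1⊕1⊕1⊕1⊕0 = 1
s2 (pos 2,3,6,7,10,11,14,15): 0⊕0⊕0⊕1⊕0⊕1⊕0⊕0 = 0
s4 (pos 4,5,6,7,12,13,14,15): 1⊕0⊕0⊕1⊕0⊕1⊕0⊕0 = 1
s8 (pos 8,9,10,11,12,13,14,15): 0⊕1⊕0⊕1⊕0⊕1⊕0⊕0 = 1
Syndrome s8…s1 = 1101 → error at position 13.
Flip position 13: 100100101010100 → 100100101010000
Read data bits from positions 3,5,6,7,9,10,11,12,13,14,15: 00011010000

00011010000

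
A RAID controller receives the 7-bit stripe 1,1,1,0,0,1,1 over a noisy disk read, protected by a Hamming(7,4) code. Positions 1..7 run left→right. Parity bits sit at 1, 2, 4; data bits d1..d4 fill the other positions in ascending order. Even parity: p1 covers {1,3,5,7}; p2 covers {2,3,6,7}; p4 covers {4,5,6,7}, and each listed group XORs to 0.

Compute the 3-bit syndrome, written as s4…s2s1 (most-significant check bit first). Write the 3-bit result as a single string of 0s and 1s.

s1 (pos 1,3,5,7): 1⊕1⊕0⊕1 = 1
s2 (pos 2,3,6,7): 1⊕1⊕1⊕1 = 0
s4 (pos 4,5,6,7): 0⊕0⊕1⊕1 = 0
Syndrome s4…s1 = 001 → error at position 1.

001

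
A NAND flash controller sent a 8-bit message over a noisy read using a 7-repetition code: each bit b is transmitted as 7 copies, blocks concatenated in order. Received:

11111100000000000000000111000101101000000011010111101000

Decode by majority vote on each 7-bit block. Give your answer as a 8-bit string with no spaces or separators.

Block 1 (1111110): 6 ones → 1
Block 2 (0000000): 0 ones → 0
Block 3 (0000000): 0 ones → 0
Block 4 (0011100): 3 ones → 0
Block 5 (0101101): 4 ones → 1
Block 6 (0000000): 0 ones → 0
Block 7 (1101011): 5 ones → 1
Block 8 (1101000): 3 ones → 0

10001010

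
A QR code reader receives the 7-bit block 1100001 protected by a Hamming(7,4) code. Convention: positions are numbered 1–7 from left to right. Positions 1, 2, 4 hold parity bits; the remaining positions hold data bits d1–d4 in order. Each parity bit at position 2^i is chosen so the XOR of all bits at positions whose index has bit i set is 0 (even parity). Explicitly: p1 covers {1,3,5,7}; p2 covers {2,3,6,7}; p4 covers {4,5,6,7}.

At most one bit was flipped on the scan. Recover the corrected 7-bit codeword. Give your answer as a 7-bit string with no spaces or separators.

s1 (pos 1,3,5,7): 1⊕0⊕0⊕1 = 0
s2 (pos 2,3,6,7): 1⊕0⊕0⊕1 = 0
s4 (pos 4,5,6,7): 0⊕0⊕0⊕1 = 1
Syndrome s4…s1 = 100 → error at position 4.
Flip position 4: 1100001 → 1101001

1101001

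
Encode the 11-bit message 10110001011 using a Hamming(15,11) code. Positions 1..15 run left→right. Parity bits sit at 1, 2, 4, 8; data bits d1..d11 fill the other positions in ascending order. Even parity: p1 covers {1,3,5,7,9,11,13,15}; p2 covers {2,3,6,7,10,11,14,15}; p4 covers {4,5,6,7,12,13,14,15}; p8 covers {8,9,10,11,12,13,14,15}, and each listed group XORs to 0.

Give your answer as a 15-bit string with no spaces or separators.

111101110001011

Place data at non-parity positions: p1 p2 1 p4 0 1 1 p8 0 0 0 1 0 1 1
p1 (pos 1,3,5,7,9,11,13,15): XOR of data positions = 1⊕0⊕1⊕0⊕0⊕0⊕1 = 1
p2 (pos 2,3,6,7,10,11,14,15): XOR of data positions = 1⊕1⊕1⊕0⊕0⊕1⊕1 = 1
p4 (pos 4,5,6,7,12,13,14,15): XOR of data positions = 0⊕1⊕1⊕1⊕0⊕1⊕1 = 1
p8 (pos 8,9,10,11,12,13,14,15): XOR of data positions = 0⊕0⊕0⊕1⊕0⊕1⊕1 = 1
Codeword: 111101110001011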